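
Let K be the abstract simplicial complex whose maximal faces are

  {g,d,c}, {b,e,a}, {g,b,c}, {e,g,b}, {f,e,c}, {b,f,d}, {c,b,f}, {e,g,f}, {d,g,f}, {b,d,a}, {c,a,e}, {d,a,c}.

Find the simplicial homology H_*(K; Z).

Fix the vertex order a < b < c < d < e < f < g and write every simplex with vertices in increasing order. Then dim K = 2 and the simplices of K are:

  0-simplices (7): a, b, c, d, e, f, g
  1-simplices (18): ab, ac, ad, ae, bc, bd, be, bf, bg, cd, ce, cf, cg, df, dg, ef, eg, fg
  2-simplices (12): abd, abe, acd, ace, bcf, bcg, bdf, beg, cdg, cef, dfg, efg

giving chain groups C_0 ≅ Z^7, C_1 ≅ Z^18, C_2 ≅ Z^12.

Boundary ∂_1: C_1 → C_0 sends each edge [p,q] (with p < q) to q − p. For instance
  ∂df = f − d.
This gives a 7×18 integer matrix of rank 6; reducing to Smith normal form yields diagonal entries (1,1,1,1,1,1).

∂_2: C_2 → C_1 maps a triangle to the signed sum of its edges. For instance
  ∂acd = cd − ad + ac,
  ∂ace = ce − ae + ac.
As a 18×12 matrix over Z this has rank 12, with invariant factors (1,1,1,1,1,1,1,1,1,1,1,2).

Computing H_k = (kernel of ∂_k) / (image of ∂_{k+1}):

  H_0: rank C_0 − rank ∂_1 = 7 − 6 = 1, and the invariant factors of ∂_1 are all 1, so H_0 ≅ Z.
  H_1: rank ker ∂_1 − rank ∂_2 = (18 − 6) − 12 = 0, and ∂_2 has invariant factor 2 > 1, so H_1 ≅ Z/2.
  H_2: rank ker ∂_2 − rank ∂_3 = (12 − 12) − 0 = 0, and there is no ∂_3, so H_2 ≅ 0.

H_0 ≅ Z,  H_1 ≅ Z/2,  H_2 = 0.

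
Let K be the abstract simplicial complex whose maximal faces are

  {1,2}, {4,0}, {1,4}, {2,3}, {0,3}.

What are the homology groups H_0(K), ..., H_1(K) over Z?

H_0 = Z,  H_1 = Z.

Order the vertices as 0 < 1 < 2 < 3 < 4. Listing each simplex with vertices in this order, K has dimension 1 with simplices:

  0-simplices (5): [0], [1], [2], [3], [4]
  1-simplices (5): [0,3], [0,4], [1,2], [1,4], [2,3]

so the chain groups are C_0 ≅ Z^5, C_1 ≅ Z^5.

The boundary map ∂_1: C_1 → C_0 maps an edge to its endpoints' difference, ∂[p,q] = q − p.
As a 5×5 matrix over Z this has rank 4, with invariant factors (1,1,1,1).

Computing H_k = (kernel of ∂_k) / (image of ∂_{k+1}):

  H_0: rank C_0 − rank ∂_1 = 5 − 4 = 1, and the invariant factors of ∂_1 are all 1, so H_0 ≅ Z.
  H_1: rank ker ∂_1 − rank ∂_2 = (5 − 4) − 0 = 1, and there is no ∂_2, so H_1 ≅ Z.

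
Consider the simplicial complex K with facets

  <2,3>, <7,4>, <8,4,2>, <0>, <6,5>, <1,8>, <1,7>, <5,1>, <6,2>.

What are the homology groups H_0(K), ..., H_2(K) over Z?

We work with the vertex ordering 0 < 1 < 2 < 3 < 4 < 5 < 6 < 7 < 8. The simplices of K, each written with vertices in increasing order, are:

  0-simplices (9): [0], [1], [2], [3], [4], [5], [6], [7], [8]
  1-simplices (10): [1,5], [1,7], [1,8], [2,3], [2,4], [2,6], [2,8], [4,7], [4,8], [5,6]
  2-simplices (1): [2,4,8]

giving chain groups C_0 ≅ Z^9, C_1 ≅ Z^10, C_2 ≅ Z^1.

The boundary map ∂_1: C_1 → C_0 sends each edge [p,q] (with p < q) to q − p. For instance
  ∂[5,6] = [6] − [5].
As a 9×10 matrix over Z this has rank 7, with invariant factors (1,1,1,1,1,1,1).

∂_2: C_2 → C_1 acts by ∂[p,q,r] = [q,r] − [p,r] + [p,q]. For instance
  ∂[2,4,8] = [4,8] − [2,8] + [2,4].
This gives a 10×1 integer matrix of rank 1; reducing to Smith normal form yields diagonal entries (1).

Now H_k = ker ∂_k / im ∂_{k+1}, so:

  H_0: rank C_0 − rank ∂_1 = 9 − 7 = 2, and the invariant factors of ∂_1 are all 1, so H_0 ≅ Z^2.
  H_1: rank ker ∂_1 − rank ∂_2 = (10 − 7) − 1 = 2, and the invariant factors of ∂_2 are all 1, so H_1 ≅ Z^2.
  H_2: rank ker ∂_2 − rank ∂_3 = (1 − 1) − 0 = 0, and there is no ∂_3, so H_2 ≅ 0.

H_0 ≅ Z^2,  H_1 ≅ Z^2,  H_2 = 0.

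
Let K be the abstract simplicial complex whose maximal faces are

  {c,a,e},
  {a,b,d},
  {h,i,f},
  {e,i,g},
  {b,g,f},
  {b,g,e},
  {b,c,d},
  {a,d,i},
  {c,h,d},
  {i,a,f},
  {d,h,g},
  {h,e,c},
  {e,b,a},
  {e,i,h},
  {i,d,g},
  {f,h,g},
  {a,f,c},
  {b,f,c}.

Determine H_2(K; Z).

K has 9 vertices, 27 edges, 18 triangles.
rank ∂_2 = 18, rank ∂_3 = 0 ⇒ b_2 = 18 − 18 − 0 = 0. So H_2 = 0.

H_2 ≅ 0.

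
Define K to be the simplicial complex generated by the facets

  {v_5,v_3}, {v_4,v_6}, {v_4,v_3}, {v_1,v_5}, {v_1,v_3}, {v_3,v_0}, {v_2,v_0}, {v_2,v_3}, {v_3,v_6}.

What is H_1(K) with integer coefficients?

Order the vertices as v_0 < v_1 < v_2 < v_3 < v_4 < v_5 < v_6. Listing each simplex with vertices in this order, K has dimension 1 with simplices:

  0-simplices (7): [v_0], [v_1], [v_2], [v_3], [v_4], [v_5], [v_6]
  1-simplices (9): [v_0,v_2], [v_0,v_3], [v_1,v_3], [v_1,v_5], [v_2,v_3], [v_3,v_4], [v_3,v_5], [v_3,v_6], [v_4,v_6]

Hence C_0 ≅ Z^7, C_1 ≅ Z^9.

The boundary map ∂_1: C_1 → C_0 sends each edge [p,q] (with p < q) to q − p. For instance
  ∂[v_0,v_3] = [v_3] − [v_0].
This gives a 7×9 integer matrix of rank 6; reducing to Smith normal form yields diagonal entries (1,1,1,1,1,1).

Reading off H_k = ker ∂_k / im ∂_{k+1}:

  H_1: rank ker ∂_1 − rank ∂_2 = (9 − 6) − 0 = 3, and there is no ∂_2, so H_1 ≅ Z^3.

H_1 = Z^3.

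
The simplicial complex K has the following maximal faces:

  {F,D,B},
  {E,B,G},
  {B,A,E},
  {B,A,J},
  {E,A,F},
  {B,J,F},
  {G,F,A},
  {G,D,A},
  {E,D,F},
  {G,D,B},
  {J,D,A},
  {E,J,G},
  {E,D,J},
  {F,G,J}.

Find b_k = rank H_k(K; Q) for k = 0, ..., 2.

b_0 = 1, b_1 = 2, b_2 = 1.

K has 7 vertices, 21 edges, 14 triangles.
rank ∂_0 = 0, rank ∂_1 = 6 ⇒ b_0 = 7 − 0 − 6 = 1; all invariant factors of ∂_1 are 1 so no torsion. So H_0 = Z.
rank ∂_1 = 6, rank ∂_2 = 13 ⇒ b_1 = 21 − 6 − 13 = 2; all invariant factors of ∂_2 are 1 so no torsion. So H_1 = Z^2.
rank ∂_2 = 13, rank ∂_3 = 0 ⇒ b_2 = 14 − 13 − 0 = 1. So H_2 = Z.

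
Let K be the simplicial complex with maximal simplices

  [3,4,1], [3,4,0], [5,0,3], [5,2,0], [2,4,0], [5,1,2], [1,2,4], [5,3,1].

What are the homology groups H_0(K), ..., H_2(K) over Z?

H_0 = Z,  H_1 = 0,  H_2 = Z.

K has 6 vertices, 12 edges, 8 triangles.
rank ∂_0 = 0, rank ∂_1 = 5 ⇒ b_0 = 6 − 0 − 5 = 1; all invariant factors of ∂_1 are 1 so no torsion. So H_0 ≅ Z.
rank ∂_1 = 5, rank ∂_2 = 7 ⇒ b_1 = 12 − 5 − 7 = 0; all invariant factors of ∂_2 are 1 so no torsion. So H_1 ≅ 0.
rank ∂_2 = 7, rank ∂_3 = 0 ⇒ b_2 = 8 − 7 − 0 = 1. So H_2 ≅ Z.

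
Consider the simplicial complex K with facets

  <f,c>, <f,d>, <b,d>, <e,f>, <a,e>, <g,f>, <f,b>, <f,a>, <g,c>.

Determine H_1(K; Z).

Order the vertices as a < b < c < d < e < f < g. Listing each simplex with vertices in this order, K has dimension 1 with simplices:

  0-simplices (7): a, b, c, d, e, f, g
  1-simplices (9): ae, af, bd, bf, cf, cg, df, ef, fg

so the chain groups are C_0 ≅ Z^7, C_1 ≅ Z^9.

The boundary map ∂_1: C_1 → C_0 maps an edge to its endpoints' difference, ∂[p,q] = q − p. For instance
  ∂bd = d − b.
The 7×9 boundary matrix has rank 6 and Smith normal form diag(1,1,1,1,1,1).

Now H_k = ker ∂_k / im ∂_{k+1}, so:

  H_1: rank ker ∂_1 − rank ∂_2 = (9 − 6) − 0 = 3, and there is no ∂_2, so H_1 ≅ Z^3.

H_1 ≅ Z^3.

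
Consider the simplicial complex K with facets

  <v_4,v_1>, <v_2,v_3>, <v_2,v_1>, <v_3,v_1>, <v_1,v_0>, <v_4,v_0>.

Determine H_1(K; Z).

We work with the vertex ordering v_0 < v_1 < v_2 < v_3 < v_4. The simplices of K, each written with vertices in increasing order, are:

  0-simplices (5): [v_0], [v_1], [v_2], [v_3], [v_4]
  1-simplices (6): [v_0,v_1], [v_0,v_4], [v_1,v_2], [v_1,v_3], [v_1,v_4], [v_2,v_3]

Hence C_0 ≅ Z^5, C_1 ≅ Z^6.

∂_1: C_1 → C_0 is given by ∂[p,q] = [q] − [p]. For instance
  ∂[v_1,v_4] = [v_4] − [v_1].
As a 5×6 matrix over Z this has rank 4, with invariant factors (1,1,1,1).

From H_k ≅ ker(∂_k) / im(∂_{k+1}) we obtain:

  H_1: rank ker ∂_1 − rank ∂_2 = (6 − 4) − 0 = 2, and there is no ∂_2, so H_1 ≅ Z^2.

H_1 = Z^2.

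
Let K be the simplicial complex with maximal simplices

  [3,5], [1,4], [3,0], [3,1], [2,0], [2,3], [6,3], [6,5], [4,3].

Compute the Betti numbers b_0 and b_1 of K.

b_0 = 1, b_1 = 3.

We work with the vertex ordering 0 < 1 < 2 < 3 < 4 < 5 < 6. The simplices of K, each written with vertices in increasing order, are:

  0-simplices (7): [0], [1], [2], [3], [4], [5], [6]
  1-simplices (9): [0,2], [0,3], [1,3], [1,4], [2,3], [3,4], [3,5], [3,6], [5,6]

so the chain groups are C_0 ≅ Z^7, C_1 ≅ Z^9.

The boundary map ∂_1: C_1 → C_0 sends each edge [p,q] (with p < q) to q − p. For instance
  ∂[3,5] = [5] − [3].
The 7×9 boundary matrix has rank 6 and Smith normal form diag(1,1,1,1,1,1).

Computing H_k = (kernel of ∂_k) / (image of ∂_{k+1}):

  H_0: rank C_0 − rank ∂_1 = 7 − 6 = 1, and the invariant factors of ∂_1 are all 1, so H_0 = Z.
  H_1: rank ker ∂_1 − rank ∂_2 = (9 − 6) − 0 = 3, and there is no ∂_2, so H_1 = Z^3.

Hence the Betti numbers are b_0 = 1, b_1 = 3.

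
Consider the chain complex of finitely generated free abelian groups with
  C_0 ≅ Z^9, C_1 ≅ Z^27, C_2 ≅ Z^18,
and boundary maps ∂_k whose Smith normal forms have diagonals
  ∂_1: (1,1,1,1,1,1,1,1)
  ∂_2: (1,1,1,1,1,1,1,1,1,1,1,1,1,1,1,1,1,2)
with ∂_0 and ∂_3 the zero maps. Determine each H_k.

H_0: b_0 = 9 − 0 − 8 = 1; torsion from ∂_1 factors > 1: none. So H_0 ≅ Z.
H_1: b_1 = 27 − 8 − 18 = 1; torsion from ∂_2 factors > 1: [2]. So H_1 ≅ Z ⊕ Z/2.
H_2: b_2 = 18 − 18 − 0 = 0; torsion from ∂_3 factors > 1: none. So H_2 ≅ 0.

H_0 ≅ Z,  H_1 ≅ Z ⊕ Z/2,  H_2 = 0.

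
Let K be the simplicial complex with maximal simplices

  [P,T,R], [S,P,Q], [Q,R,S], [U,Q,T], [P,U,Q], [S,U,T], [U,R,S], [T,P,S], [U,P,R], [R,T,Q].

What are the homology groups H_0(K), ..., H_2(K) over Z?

H_0 ≅ Z,  H_1 ≅ Z/2,  H_2 = 0.

Fix the vertex order P < Q < R < S < T < U and write every simplex with vertices in increasing order. Then dim K = 2 and the simplices of K are:

  0-simplices (6): P, Q, R, S, T, U
  1-simplices (15): PQ, PR, PS, PT, PU, QR, QS, QT, QU, RS, RT, RU, ST, SU, TU
  2-simplices (10): PQS, PQU, PRT, PRU, PST, QRS, QRT, QTU, RSU, STU

giving chain groups C_0 ≅ Z^6, C_1 ≅ Z^15, C_2 ≅ Z^10.

Boundary ∂_1: C_1 → C_0 sends each edge [p,q] (with p < q) to q − p. For instance
  ∂TU = U − T.
The 6×15 boundary matrix has rank 5 and Smith normal form diag(1,1,1,1,1).

∂_2: C_2 → C_1 sends each 2-simplex [p,q,r] to [q,r] − [p,r] + [p,q]. For instance
  ∂QRS = RS − QS + QR,
  ∂PST = ST − PT + PS.
As a 15×10 matrix over Z this has rank 10, with invariant factors (1,1,1,1,1,1,1,1,1,2).

Computing H_k = (kernel of ∂_k) / (image of ∂_{k+1}):

  H_0: rank C_0 − rank ∂_1 = 6 − 5 = 1, and the invariant factors of ∂_1 are all 1, so H_0 ≅ Z.
  H_1: rank ker ∂_1 − rank ∂_2 = (15 − 5) − 10 = 0, and ∂_2 has invariant factor 2 > 1, so H_1 ≅ Z/2.
  H_2: rank ker ∂_2 − rank ∂_3 = (10 − 10) − 0 = 0, and there is no ∂_3, so H_2 ≅ 0.

As a check, the Euler characteristic is 6 − 15 + 10 = 1, which agrees with 1 − 0 + 0 = 1.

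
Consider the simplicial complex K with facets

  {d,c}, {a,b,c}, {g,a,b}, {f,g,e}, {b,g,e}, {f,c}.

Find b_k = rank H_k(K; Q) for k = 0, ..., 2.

b_0 = 1, b_1 = 1, b_2 = 0.

Take the total order a < b < c < d < e < f < g on the vertex set. Then K (dimension 2) consists of the simplices:

  0-simplices (7): a, b, c, d, e, f, g
  1-simplices (11): ab, ac, ag, bc, be, bg, cd, cf, ef, eg, fg
  2-simplices (4): abc, abg, beg, efg

so the chain groups are C_0 ≅ Z^7, C_1 ≅ Z^11, C_2 ≅ Z^4.

Boundary ∂_1: C_1 → C_0 is given by ∂[p,q] = [q] − [p]. For instance
  ∂eg = g − e.
The 7×11 boundary matrix has rank 6 and Smith normal form diag(1,1,1,1,1,1).

The boundary map ∂_2: C_2 → C_1 acts by ∂[p,q,r] = [q,r] − [p,r] + [p,q]. For instance
  ∂efg = fg − eg + ef,
  ∂beg = eg − bg + be.
The resulting 11×4 matrix has rank 4, and its Smith normal form has invariant factors (1,1,1,1).

Now H_k = ker ∂_k / im ∂_{k+1}, so:

  H_0: rank C_0 − rank ∂_1 = 7 − 6 = 1, and the invariant factors of ∂_1 are all 1, so H_0 ≅ Z.
  H_1: rank ker ∂_1 − rank ∂_2 = (11 − 6) − 4 = 1, and the invariant factors of ∂_2 are all 1, so H_1 ≅ Z.
  H_2: rank ker ∂_2 − rank ∂_3 = (4 − 4) − 0 = 0, and there is no ∂_3, so H_2 ≅ 0.

As a check, the Euler characteristic is 7 − 11 + 4 = 0, which agrees with 1 − 1 + 0 = 0.

Hence the Betti numbers are b_0 = 1, b_1 = 1, b_2 = 0.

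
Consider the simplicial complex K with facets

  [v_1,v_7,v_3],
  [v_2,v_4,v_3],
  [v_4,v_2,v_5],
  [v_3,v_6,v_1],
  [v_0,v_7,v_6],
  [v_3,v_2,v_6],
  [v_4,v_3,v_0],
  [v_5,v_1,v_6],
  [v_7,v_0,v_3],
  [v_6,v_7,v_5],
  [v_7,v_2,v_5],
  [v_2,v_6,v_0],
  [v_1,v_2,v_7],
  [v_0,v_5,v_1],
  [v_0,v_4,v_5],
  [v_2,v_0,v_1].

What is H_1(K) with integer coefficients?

H_1 ≅ Z^2.

We work with the vertex ordering v_0 < v_1 < v_2 < v_3 < v_4 < v_5 < v_6 < v_7. The simplices of K, each written with vertices in increasing order, are:

  0-simplices (8): [v_0], [v_1], [v_2], [v_3], [v_4], [v_5], [v_6], [v_7]
  1-simplices (24): (24 of them)
  2-simplices (16): (16 of them)

so the chain groups are C_0 ≅ Z^8, C_1 ≅ Z^24, C_2 ≅ Z^16.

Boundary ∂_1: C_1 → C_0 maps an edge to its endpoints' difference, ∂[p,q] = q − p. For instance
  ∂[v_0,v_6] = [v_6] − [v_0].
This gives a 8×24 integer matrix of rank 7; reducing to Smith normal form yields diagonal entries (1,1,1,1,1,1,1).

∂_2: C_2 → C_1 acts by ∂[p,q,r] = [q,r] − [p,r] + [p,q]. For instance
  ∂[v_0,v_4,v_5] = [v_4,v_5] − [v_0,v_5] + [v_0,v_4],
  ∂[v_0,v_3,v_4] = [v_3,v_4] − [v_0,v_4] + [v_0,v_3].
The resulting 24×16 matrix has rank 15, and its Smith normal form has invariant factors (1,1,1,1,1,1,1,1,1,1,1,1,1,1,1).

Computing H_k = (kernel of ∂_k) / (image of ∂_{k+1}):

  H_1: rank ker ∂_1 − rank ∂_2 = (24 − 7) − 15 = 2, and the invariant factors of ∂_2 are all 1, so H_1 = Z^2.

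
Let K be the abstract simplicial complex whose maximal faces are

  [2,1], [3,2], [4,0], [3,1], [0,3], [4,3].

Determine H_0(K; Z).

K has 5 vertices, 6 edges.
rank ∂_0 = 0, rank ∂_1 = 4 ⇒ b_0 = 5 − 0 − 4 = 1; all invariant factors of ∂_1 are 1 so no torsion. So H_0 ≅ Z.

H_0 = Z.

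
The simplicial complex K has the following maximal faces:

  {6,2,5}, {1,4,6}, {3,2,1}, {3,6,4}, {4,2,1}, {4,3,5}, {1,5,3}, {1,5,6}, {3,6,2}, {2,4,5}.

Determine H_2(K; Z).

H_2 ≅ 0.

Order the vertices as 1 < 2 < 3 < 4 < 5 < 6. Listing each simplex with vertices in this order, K has dimension 2 with simplices:

  0-simplices (6): [1], [2], [3], [4], [5], [6]
  1-simplices (15): [1,2], [1,3], [1,4], [1,5], [1,6], [2,3], [2,4], [2,5], [2,6], [3,4], [3,5], [3,6], [4,5], [4,6], [5,6]
  2-simplices (10): [1,2,3], [1,2,4], [1,3,5], [1,4,6], [1,5,6], [2,3,6], [2,4,5], [2,5,6], [3,4,5], [3,4,6]

Hence C_0 ≅ Z^6, C_1 ≅ Z^15, C_2 ≅ Z^10.

The boundary map ∂_1: C_1 → C_0 maps an edge to its endpoints' difference, ∂[p,q] = q − p. For instance
  ∂[5,6] = [6] − [5].
This gives a 6×15 integer matrix of rank 5; reducing to Smith normal form yields diagonal entries (1,1,1,1,1).

∂_2: C_2 → C_1 acts by ∂[p,q,r] = [q,r] − [p,r] + [p,q]. For instance
  ∂[1,3,5] = [3,5] − [1,5] + [1,3],
  ∂[3,4,5] = [4,5] − [3,5] + [3,4].
This gives a 15×10 integer matrix of rank 10; reducing to Smith normal form yields diagonal entries (1,1,1,1,1,1,1,1,1,2).

From H_k ≅ ker(∂_k) / im(∂_{k+1}) we obtain:

  H_2: rank ker ∂_2 − rank ∂_3 = (10 − 10) − 0 = 0, and there is no ∂_3, so H_2 ≅ 0.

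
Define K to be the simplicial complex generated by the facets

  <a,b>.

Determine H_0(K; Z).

H_0 = Z.

Order the vertices as a < b. Listing each simplex with vertices in this order, K has dimension 1 with simplices:

  0-simplices (2): a, b
  1-simplices (1): ab

giving chain groups C_0 ≅ Z^2, C_1 ≅ Z^1.

The boundary map ∂_1: C_1 → C_0 is given by ∂[p,q] = [q] − [p]. For instance
  ∂ab = b − a.
This gives a 2×1 integer matrix of rank 1; reducing to Smith normal form yields diagonal entries (1).

Now H_k = ker ∂_k / im ∂_{k+1}, so:

  H_0: rank C_0 − rank ∂_1 = 2 − 1 = 1, and the invariant factors of ∂_1 are all 1, so H_0 = Z.

(K is a triangulation of the 1-simplex.)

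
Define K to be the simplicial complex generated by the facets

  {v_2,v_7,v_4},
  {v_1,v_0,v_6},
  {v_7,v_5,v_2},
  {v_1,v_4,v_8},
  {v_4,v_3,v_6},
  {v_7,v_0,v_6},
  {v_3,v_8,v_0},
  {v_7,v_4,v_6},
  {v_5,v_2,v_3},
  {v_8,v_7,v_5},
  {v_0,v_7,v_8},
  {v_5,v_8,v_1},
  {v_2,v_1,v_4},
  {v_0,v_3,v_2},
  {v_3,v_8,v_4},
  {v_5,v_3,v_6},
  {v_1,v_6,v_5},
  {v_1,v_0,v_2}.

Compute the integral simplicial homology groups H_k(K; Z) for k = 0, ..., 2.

Take the total order v_0 < v_1 < v_2 < v_3 < v_4 < v_5 < v_6 < v_7 < v_8 on the vertex set. Then K (dimension 2) consists of the simplices:

  0-simplices (9): [v_0], [v_1], [v_2], [v_3], [v_4], [v_5], [v_6], [v_7], [v_8]
  1-simplices (27): (27 of them)
  2-simplices (18): (18 of them)

so the chain groups are C_0 ≅ Z^9, C_1 ≅ Z^27, C_2 ≅ Z^18.

Boundary ∂_1: C_1 → C_0 is given by ∂[p,q] = [q] − [p].
The 9×27 boundary matrix has rank 8 and Smith normal form diag(1,1,1,1,1,1,1,1).

∂_2: C_2 → C_1 sends each 2-simplex [p,q,r] to [q,r] − [p,r] + [p,q]. For instance
  ∂[v_1,v_5,v_6] = [v_5,v_6] − [v_1,v_6] + [v_1,v_5],
  ∂[v_3,v_4,v_8] = [v_4,v_8] − [v_3,v_8] + [v_3,v_4].
The 27×18 boundary matrix has rank 17 and Smith normal form diag(1,1,1,1,1,1,1,1,1,1,1,1,1,1,1,1,1).

From H_k ≅ ker(∂_k) / im(∂_{k+1}) we obtain:

  H_0: rank C_0 − rank ∂_1 = 9 − 8 = 1, and the invariant factors of ∂_1 are all 1, so H_0 = Z.
  H_1: rank ker ∂_1 − rank ∂_2 = (27 − 8) − 17 = 2, and the invariant factors of ∂_2 are all 1, so H_1 = Z^2.
  H_2: rank ker ∂_2 − rank ∂_3 = (18 − 17) − 0 = 1, and there is no ∂_3, so H_2 = Z.

(K is a triangulation of the torus T^2.)

H_0 = Z,  H_1 = Z^2,  H_2 = Z.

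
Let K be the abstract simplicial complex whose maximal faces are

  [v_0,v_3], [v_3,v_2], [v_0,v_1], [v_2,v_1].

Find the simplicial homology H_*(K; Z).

Order the vertices as v_0 < v_1 < v_2 < v_3. Listing each simplex with vertices in this order, K has dimension 1 with simplices:

  0-simplices (4): [v_0], [v_1], [v_2], [v_3]
  1-simplices (4): [v_0,v_1], [v_0,v_3], [v_1,v_2], [v_2,v_3]

so the chain groups are C_0 ≅ Z^4, C_1 ≅ Z^4.

Boundary ∂_1: C_1 → C_0 is given by ∂[p,q] = [q] − [p].
The resulting 4×4 matrix has rank 3, and its Smith normal form has invariant factors (1,1,1).

Reading off H_k = ker ∂_k / im ∂_{k+1}:

  H_0: rank C_0 − rank ∂_1 = 4 − 3 = 1, and the invariant factors of ∂_1 are all 1, so H_0 = Z.
  H_1: rank ker ∂_1 − rank ∂_2 = (4 − 3) − 0 = 1, and there is no ∂_2, so H_1 = Z.

(K is a triangulation of the circle S^1.)

H_0 = Z,  H_1 = Z.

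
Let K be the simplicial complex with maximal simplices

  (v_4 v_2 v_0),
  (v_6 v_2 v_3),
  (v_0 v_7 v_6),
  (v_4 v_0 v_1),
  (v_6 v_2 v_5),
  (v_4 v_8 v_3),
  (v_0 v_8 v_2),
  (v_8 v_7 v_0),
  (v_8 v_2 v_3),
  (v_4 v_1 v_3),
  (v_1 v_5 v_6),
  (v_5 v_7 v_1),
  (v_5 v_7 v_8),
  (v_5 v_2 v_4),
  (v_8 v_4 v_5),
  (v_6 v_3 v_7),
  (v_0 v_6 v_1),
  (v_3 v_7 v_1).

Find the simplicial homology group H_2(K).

H_2 = 0.

Order the vertices as v_0 < v_1 < v_2 < v_3 < v_4 < v_5 < v_6 < v_7 < v_8. Listing each simplex with vertices in this order, K has dimension 2 with simplices:

  0-simplices (9): [v_0], [v_1], [v_2], [v_3], [v_4], [v_5], [v_6], [v_7], [v_8]
  1-simplices (27): (27 of them)
  2-simplices (18): (18 of them)

giving chain groups C_0 ≅ Z^9, C_1 ≅ Z^27, C_2 ≅ Z^18.

∂_1: C_1 → C_0 sends each edge [p,q] (with p < q) to q − p. For instance
  ∂[v_5,v_7] = [v_7] − [v_5].
This gives a 9×27 integer matrix of rank 8; reducing to Smith normal form yields diagonal entries (1,1,1,1,1,1,1,1).

∂_2: C_2 → C_1 maps a triangle to the signed sum of its edges. For instance
  ∂[v_1,v_3,v_7] = [v_3,v_7] − [v_1,v_7] + [v_1,v_3],
  ∂[v_2,v_3,v_8] = [v_3,v_8] − [v_2,v_8] + [v_2,v_3].
The resulting 27×18 matrix has rank 18, and its Smith normal form has invariant factors (1,1,1,1,1,1,1,1,1,1,1,1,1,1,1,1,1,2).

Reading off H_k = ker ∂_k / im ∂_{k+1}:

  H_2: rank ker ∂_2 − rank ∂_3 = (18 − 18) − 0 = 0, and there is no ∂_3, so H_2 = 0.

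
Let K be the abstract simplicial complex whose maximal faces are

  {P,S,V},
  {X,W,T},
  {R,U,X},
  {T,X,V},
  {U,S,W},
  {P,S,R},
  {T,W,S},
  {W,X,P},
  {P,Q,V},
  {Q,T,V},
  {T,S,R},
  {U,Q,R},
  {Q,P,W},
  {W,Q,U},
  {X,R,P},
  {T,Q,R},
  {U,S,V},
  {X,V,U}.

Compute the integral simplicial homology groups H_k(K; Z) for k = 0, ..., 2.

Order the vertices as P < Q < R < S < T < U < V < W < X. Listing each simplex with vertices in this order, K has dimension 2 with simplices:

  0-simplices (9): P, Q, R, S, T, U, V, W, X
  1-simplices (27): PQ, PR, PS, PV, PW, PX, QR, QT, QU, QV, QW, RS, RT, RU, RX, ST, SU, SV, SW, TV, TW, TX, UV, UW, UX, VX, WX
  2-simplices (18): PQV, PQW, PRS, PRX, PSV, PWX, QRT, QRU, QTV, QUW, RST, RUX, STW, SUV, SUW, TVX, TWX, UVX

Hence C_0 ≅ Z^9, C_1 ≅ Z^27, C_2 ≅ Z^18.

The boundary map ∂_1: C_1 → C_0 sends each edge [p,q] (with p < q) to q − p. For instance
  ∂RS = S − R.
The 9×27 boundary matrix has rank 8 and Smith normal form diag(1,1,1,1,1,1,1,1).

∂_2: C_2 → C_1 acts by ∂[p,q,r] = [q,r] − [p,r] + [p,q]. For instance
  ∂PSV = SV − PV + PS,
  ∂UVX = VX − UX + UV.
This gives a 27×18 integer matrix of rank 17; reducing to Smith normal form yields diagonal entries (1,1,1,1,1,1,1,1,1,1,1,1,1,1,1,1,1).

From H_k ≅ ker(∂_k) / im(∂_{k+1}) we obtain:

  H_0: rank C_0 − rank ∂_1 = 9 − 8 = 1, and the invariant factors of ∂_1 are all 1, so H_0 ≅ Z.
  H_1: rank ker ∂_1 − rank ∂_2 = (27 − 8) − 17 = 2, and the invariant factors of ∂_2 are all 1, so H_1 ≅ Z^2.
  H_2: rank ker ∂_2 − rank ∂_3 = (18 − 17) − 0 = 1, and there is no ∂_3, so H_2 ≅ Z.

H_0 = Z,  H_1 = Z^2,  H_2 = Z.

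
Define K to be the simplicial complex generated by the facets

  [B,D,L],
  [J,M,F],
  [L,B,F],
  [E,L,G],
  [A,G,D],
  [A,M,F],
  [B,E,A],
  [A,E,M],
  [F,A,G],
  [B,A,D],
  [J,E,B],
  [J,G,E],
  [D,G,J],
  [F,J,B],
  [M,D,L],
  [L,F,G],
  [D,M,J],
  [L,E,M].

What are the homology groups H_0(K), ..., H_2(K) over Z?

Fix the vertex order A < B < D < E < F < G < J < L < M and write every simplex with vertices in increasing order. Then dim K = 2 and the simplices of K are:

  0-simplices (9): A, B, D, E, F, G, J, L, M
  1-simplices (27): AB, AD, AE, AF, AG, AM, BD, BE, BF, BJ, BL, DG, DJ, DL, DM, EG, EJ, EL, EM, FG, FJ, FL, FM, GJ, GL, JM, LM
  2-simplices (18): ABD, ABE, ADG, AEM, AFG, AFM, BDL, BEJ, BFJ, BFL, DGJ, DJM, DLM, EGJ, EGL, ELM, FGL, FJM

giving chain groups C_0 ≅ Z^9, C_1 ≅ Z^27, C_2 ≅ Z^18.

The boundary map ∂_1: C_1 → C_0 sends each edge [p,q] (with p < q) to q − p. For instance
  ∂LM = M − L.
The resulting 9×27 matrix has rank 8, and its Smith normal form has invariant factors (1,1,1,1,1,1,1,1).

∂_2: C_2 → C_1 maps a triangle to the signed sum of its edges. For instance
  ∂DGJ = GJ − DJ + DG,
  ∂AFG = FG − AG + AF.
The 27×18 boundary matrix has rank 17 and Smith normal form diag(1,1,1,1,1,1,1,1,1,1,1,1,1,1,1,1,1).

Reading off H_k = ker ∂_k / im ∂_{k+1}:

  H_0: rank C_0 − rank ∂_1 = 9 − 8 = 1, and the invariant factors of ∂_1 are all 1, so H_0 ≅ Z.
  H_1: rank ker ∂_1 − rank ∂_2 = (27 − 8) − 17 = 2, and the invariant factors of ∂_2 are all 1, so H_1 ≅ Z^2.
  H_2: rank ker ∂_2 − rank ∂_3 = (18 − 17) − 0 = 1, and there is no ∂_3, so H_2 ≅ Z.

(K is a triangulation of the torus T^2.)

H_0 ≅ Z,  H_1 ≅ Z^2,  H_2 ≅ Z.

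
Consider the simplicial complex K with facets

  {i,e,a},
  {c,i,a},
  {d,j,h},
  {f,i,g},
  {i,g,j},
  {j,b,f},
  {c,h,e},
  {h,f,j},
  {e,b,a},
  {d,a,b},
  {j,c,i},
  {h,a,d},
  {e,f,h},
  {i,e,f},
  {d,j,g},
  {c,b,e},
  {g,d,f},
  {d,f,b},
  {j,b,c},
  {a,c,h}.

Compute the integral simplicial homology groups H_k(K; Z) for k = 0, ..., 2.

Fix the vertex order a < b < c < d < e < f < g < h < i < j and write every simplex with vertices in increasing order. Then dim K = 2 and the simplices of K are:

  0-simplices (10): a, b, c, d, e, f, g, h, i, j
  1-simplices (30): ab, ac, ad, ae, ah, ai, bc, bd, be, bf, bj, ce, ch, ci, cj, df, dg, dh, dj, ef, eh, ei, fg, fh, fi, fj, gi, gj, hj, ij
  2-simplices (20): abd, abe, ach, aci, adh, aei, bce, bcj, bdf, bfj, ceh, cij, dfg, dgj, dhj, efh, efi, fgi, fhj, gij

Hence C_0 ≅ Z^10, C_1 ≅ Z^30, C_2 ≅ Z^20.

The boundary map ∂_1: C_1 → C_0 sends each edge [p,q] (with p < q) to q − p.
The 10×30 boundary matrix has rank 9 and Smith normal form diag(1,1,1,1,1,1,1,1,1).

∂_2: C_2 → C_1 acts by ∂[p,q,r] = [q,r] − [p,r] + [p,q]. For instance
  ∂aei = ei − ai + ae,
  ∂fgi = gi − fi + fg.
As a 30×20 matrix over Z this has rank 20, with invariant factors (1,1,1,1,1,1,1,1,1,1,1,1,1,1,1,1,1,1,1,2).

Computing H_k = (kernel of ∂_k) / (image of ∂_{k+1}):

  H_0: rank C_0 − rank ∂_1 = 10 − 9 = 1, and the invariant factors of ∂_1 are all 1, so H_0 ≅ Z.
  H_1: rank ker ∂_1 − rank ∂_2 = (30 − 9) − 20 = 1, and ∂_2 has invariant factor 2 > 1, so H_1 ≅ Z × Z/2.
  H_2: rank ker ∂_2 − rank ∂_3 = (20 − 20) − 0 = 0, and there is no ∂_3, so H_2 ≅ 0.

(K is a triangulation of the Klein bottle.)

H_0 ≅ Z,  H_1 ≅ Z × Z/2,  H_2 = 0.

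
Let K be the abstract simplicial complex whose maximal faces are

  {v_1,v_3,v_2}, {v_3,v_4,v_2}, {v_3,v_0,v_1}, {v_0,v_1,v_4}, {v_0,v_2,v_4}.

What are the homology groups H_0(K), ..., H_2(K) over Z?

Fix the vertex order v_0 < v_1 < v_2 < v_3 < v_4 and write every simplex with vertices in increasing order. Then dim K = 2 and the simplices of K are:

  0-simplices (5): [v_0], [v_1], [v_2], [v_3], [v_4]
  1-simplices (10): [v_0,v_1], [v_0,v_2], [v_0,v_3], [v_0,v_4], [v_1,v_2], [v_1,v_3], [v_1,v_4], [v_2,v_3], [v_2,v_4], [v_3,v_4]
  2-simplices (5): [v_0,v_1,v_3], [v_0,v_1,v_4], [v_0,v_2,v_4], [v_1,v_2,v_3], [v_2,v_3,v_4]

so the chain groups are C_0 ≅ Z^5, C_1 ≅ Z^10, C_2 ≅ Z^5.

The boundary map ∂_1: C_1 → C_0 sends each edge [p,q] (with p < q) to q − p.
The 5×10 boundary matrix has rank 4 and Smith normal form diag(1,1,1,1).

The boundary map ∂_2: C_2 → C_1 maps a triangle to the signed sum of its edges. For instance
  ∂[v_0,v_1,v_3] = [v_1,v_3] − [v_0,v_3] + [v_0,v_1],
  ∂[v_0,v_2,v_4] = [v_2,v_4] − [v_0,v_4] + [v_0,v_2].
As a 10×5 matrix over Z this has rank 5, with invariant factors (1,1,1,1,1).

Computing H_k = (kernel of ∂_k) / (image of ∂_{k+1}):

  H_0: rank C_0 − rank ∂_1 = 5 − 4 = 1, and the invariant factors of ∂_1 are all 1, so H_0 = Z.
  H_1: rank ker ∂_1 − rank ∂_2 = (10 − 4) − 5 = 1, and the invariant factors of ∂_2 are all 1, so H_1 = Z.
  H_2: rank ker ∂_2 − rank ∂_3 = (5 − 5) − 0 = 0, and there is no ∂_3, so H_2 = 0.

(K is a triangulation of the Möbius band.)

H_0 ≅ Z,  H_1 ≅ Z,  H_2 = 0.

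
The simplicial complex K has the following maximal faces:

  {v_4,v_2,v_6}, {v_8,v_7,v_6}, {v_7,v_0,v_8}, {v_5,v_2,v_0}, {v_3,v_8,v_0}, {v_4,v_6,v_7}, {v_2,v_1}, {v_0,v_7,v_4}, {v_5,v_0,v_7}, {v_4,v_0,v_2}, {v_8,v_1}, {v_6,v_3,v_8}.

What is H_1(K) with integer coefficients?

H_1 ≅ Z.

Fix the vertex order v_0 < v_1 < v_2 < v_3 < v_4 < v_5 < v_6 < v_7 < v_8 and write every simplex with vertices in increasing order. Then dim K = 2 and the simplices of K are:

  0-simplices (9): [v_0], [v_1], [v_2], [v_3], [v_4], [v_5], [v_6], [v_7], [v_8]
  1-simplices (19): (19 of them)
  2-simplices (10): [v_0,v_2,v_4], [v_0,v_2,v_5], [v_0,v_3,v_8], [v_0,v_4,v_7], [v_0,v_5,v_7], [v_0,v_7,v_8], [v_2,v_4,v_6], [v_3,v_6,v_8], [v_4,v_6,v_7], [v_6,v_7,v_8]

giving chain groups C_0 ≅ Z^9, C_1 ≅ Z^19, C_2 ≅ Z^10.

∂_1: C_1 → C_0 maps an edge to its endpoints' difference, ∂[p,q] = q − p. For instance
  ∂[v_1,v_8] = [v_8] − [v_1].
This gives a 9×19 integer matrix of rank 8; reducing to Smith normal form yields diagonal entries (1,1,1,1,1,1,1,1).

Boundary ∂_2: C_2 → C_1 acts by ∂[p,q,r] = [q,r] − [p,r] + [p,q]. For instance
  ∂[v_0,v_2,v_4] = [v_2,v_4] − [v_0,v_4] + [v_0,v_2],
  ∂[v_0,v_3,v_8] = [v_3,v_8] − [v_0,v_8] + [v_0,v_3].
This gives a 19×10 integer matrix of rank 10; reducing to Smith normal form yields diagonal entries (1,1,1,1,1,1,1,1,1,1).

From H_k ≅ ker(∂_k) / im(∂_{k+1}) we obtain:

  H_1: rank ker ∂_1 − rank ∂_2 = (19 − 8) − 10 = 1, and the invariant factors of ∂_2 are all 1, so H_1 ≅ Z.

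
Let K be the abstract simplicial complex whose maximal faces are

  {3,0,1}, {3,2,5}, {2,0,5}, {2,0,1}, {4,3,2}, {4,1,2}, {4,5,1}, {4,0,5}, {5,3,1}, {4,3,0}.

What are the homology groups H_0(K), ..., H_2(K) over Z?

Fix the vertex order 0 < 1 < 2 < 3 < 4 < 5 and write every simplex with vertices in increasing order. Then dim K = 2 and the simplices of K are:

  0-simplices (6): [0], [1], [2], [3], [4], [5]
  1-simplices (15): [0,1], [0,2], [0,3], [0,4], [0,5], [1,2], [1,3], [1,4], [1,5], [2,3], [2,4], [2,5], [3,4], [3,5], [4,5]
  2-simplices (10): [0,1,2], [0,1,3], [0,2,5], [0,3,4], [0,4,5], [1,2,4], [1,3,5], [1,4,5], [2,3,4], [2,3,5]

Hence C_0 ≅ Z^6, C_1 ≅ Z^15, C_2 ≅ Z^10.

Boundary ∂_1: C_1 → C_0 is given by ∂[p,q] = [q] − [p].
This gives a 6×15 integer matrix of rank 5; reducing to Smith normal form yields diagonal entries (1,1,1,1,1).

The boundary map ∂_2: C_2 → C_1 acts by ∂[p,q,r] = [q,r] − [p,r] + [p,q]. For instance
  ∂[0,1,2] = [1,2] − [0,2] + [0,1],
  ∂[2,3,5] = [3,5] − [2,5] + [2,3].
The 15×10 boundary matrix has rank 10 and Smith normal form diag(1,1,1,1,1,1,1,1,1,2).

Reading off H_k = ker ∂_k / im ∂_{k+1}:

  H_0: rank C_0 − rank ∂_1 = 6 − 5 = 1, and the invariant factors of ∂_1 are all 1, so H_0 = Z.
  H_1: rank ker ∂_1 − rank ∂_2 = (15 − 5) − 10 = 0, and ∂_2 has invariant factor 2 > 1, so H_1 = Z_2.
  H_2: rank ker ∂_2 − rank ∂_3 = (10 − 10) − 0 = 0, and there is no ∂_3, so H_2 = 0.

As a check, the Euler characteristic is 6 − 15 + 10 = 1, which agrees with 1 − 0 + 0 = 1.

H_0 = Z,  H_1 = Z_2,  H_2 = 0.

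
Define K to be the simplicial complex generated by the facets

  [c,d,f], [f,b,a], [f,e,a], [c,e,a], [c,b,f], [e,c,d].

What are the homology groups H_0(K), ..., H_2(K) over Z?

K has 6 vertices, 12 edges, 6 triangles.
rank ∂_0 = 0, rank ∂_1 = 5 ⇒ b_0 = 6 − 0 − 5 = 1; all invariant factors of ∂_1 are 1 so no torsion. So H_0 ≅ Z.
rank ∂_1 = 5, rank ∂_2 = 6 ⇒ b_1 = 12 − 5 − 6 = 1; all invariant factors of ∂_2 are 1 so no torsion. So H_1 ≅ Z.
rank ∂_2 = 6, rank ∂_3 = 0 ⇒ b_2 = 6 − 6 − 0 = 0. So H_2 ≅ 0.

H_0 ≅ Z,  H_1 ≅ Z,  H_2 = 0.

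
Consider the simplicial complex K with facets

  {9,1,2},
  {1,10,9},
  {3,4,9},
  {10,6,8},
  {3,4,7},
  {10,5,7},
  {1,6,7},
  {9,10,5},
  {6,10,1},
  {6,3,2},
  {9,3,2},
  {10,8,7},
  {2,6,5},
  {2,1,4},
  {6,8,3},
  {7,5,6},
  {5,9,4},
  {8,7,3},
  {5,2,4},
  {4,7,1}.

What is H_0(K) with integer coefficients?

H_0 = Z.

Fix the vertex order 1 < 2 < 3 < 4 < 5 < 6 < 7 < 8 < 9 < 10 and write every simplex with vertices in increasing order. Then dim K = 2 and the simplices of K are:

  0-simplices (10): [1], [2], [3], [4], [5], [6], [7], [8], [9], [10]
  1-simplices (30): (30 of them)
  2-simplices (20): (20 of them)

so the chain groups are C_0 ≅ Z^10, C_1 ≅ Z^30, C_2 ≅ Z^20.

Boundary ∂_1: C_1 → C_0 maps an edge to its endpoints' difference, ∂[p,q] = q − p.
This gives a 10×30 integer matrix of rank 9; reducing to Smith normal form yields diagonal entries (1,1,1,1,1,1,1,1,1).

∂_2: C_2 → C_1 acts by ∂[p,q,r] = [q,r] − [p,r] + [p,q]. For instance
  ∂[1,6,7] = [6,7] − [1,7] + [1,6],
  ∂[5,7,10] = [7,10] − [5,10] + [5,7].
The resulting 30×20 matrix has rank 20, and its Smith normal form has invariant factors (1,1,1,1,1,1,1,1,1,1,1,1,1,1,1,1,1,1,1,2).

From H_k ≅ ker(∂_k) / im(∂_{k+1}) we obtain:

  H_0: rank C_0 − rank ∂_1 = 10 − 9 = 1, and the invariant factors of ∂_1 are all 1, so H_0 ≅ Z.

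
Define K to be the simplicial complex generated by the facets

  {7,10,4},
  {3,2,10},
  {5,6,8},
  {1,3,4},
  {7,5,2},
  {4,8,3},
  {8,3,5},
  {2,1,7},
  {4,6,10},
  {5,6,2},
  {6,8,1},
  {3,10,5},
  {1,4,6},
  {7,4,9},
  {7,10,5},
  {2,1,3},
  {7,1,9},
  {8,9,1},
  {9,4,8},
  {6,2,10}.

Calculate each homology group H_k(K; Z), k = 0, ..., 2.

We work with the vertex ordering 1 < 2 < 3 < 4 < 5 < 6 < 7 < 8 < 9 < 10. The simplices of K, each written with vertices in increasing order, are:

  0-simplices (10): [1], [2], [3], [4], [5], [6], [7], [8], [9], [10]
  1-simplices (30): (30 of them)
  2-simplices (20): (20 of them)

so the chain groups are C_0 ≅ Z^10, C_1 ≅ Z^30, C_2 ≅ Z^20.

Boundary ∂_1: C_1 → C_0 is given by ∂[p,q] = [q] − [p]. For instance
  ∂[3,10] = [10] − [3].
As a 10×30 matrix over Z this has rank 9, with invariant factors (1,1,1,1,1,1,1,1,1).

Boundary ∂_2: C_2 → C_1 sends each 2-simplex [p,q,r] to [q,r] − [p,r] + [p,q]. For instance
  ∂[3,5,8] = [5,8] − [3,8] + [3,5],
  ∂[3,4,8] = [4,8] − [3,8] + [3,4].
As a 30×20 matrix over Z this has rank 20, with invariant factors (1,1,1,1,1,1,1,1,1,1,1,1,1,1,1,1,1,1,1,2).

Now H_k = ker ∂_k / im ∂_{k+1}, so:

  H_0: rank C_0 − rank ∂_1 = 10 − 9 = 1, and the invariant factors of ∂_1 are all 1, so H_0 = Z.
  H_1: rank ker ∂_1 − rank ∂_2 = (30 − 9) − 20 = 1, and ∂_2 has invariant factor 2 > 1, so H_1 = Z ⊕ Z_2.
  H_2: rank ker ∂_2 − rank ∂_3 = (20 − 20) − 0 = 0, and there is no ∂_3, so H_2 = 0.

H_0 ≅ Z,  H_1 ≅ Z ⊕ Z_2,  H_2 = 0.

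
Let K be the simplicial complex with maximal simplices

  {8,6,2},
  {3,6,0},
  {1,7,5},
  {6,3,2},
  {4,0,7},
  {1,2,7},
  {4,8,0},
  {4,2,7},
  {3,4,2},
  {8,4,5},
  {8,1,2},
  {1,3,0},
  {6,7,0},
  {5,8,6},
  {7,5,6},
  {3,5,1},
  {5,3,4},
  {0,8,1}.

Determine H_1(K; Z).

H_1 = Z^2.

Take the total order 0 < 1 < 2 < 3 < 4 < 5 < 6 < 7 < 8 on the vertex set. Then K (dimension 2) consists of the simplices:

  0-simplices (9): [0], [1], [2], [3], [4], [5], [6], [7], [8]
  1-simplices (27): (27 of them)
  2-simplices (18): [0,1,3], [0,1,8], [0,3,6], [0,4,7], [0,4,8], [0,6,7], [1,2,7], [1,2,8], [1,3,5], [1,5,7], [2,3,4], [2,3,6], [2,4,7], [2,6,8], [3,4,5], [4,5,8], [5,6,7], [5,6,8]

so the chain groups are C_0 ≅ Z^9, C_1 ≅ Z^27, C_2 ≅ Z^18.

Boundary ∂_1: C_1 → C_0 sends each edge [p,q] (with p < q) to q − p. For instance
  ∂[2,7] = [7] − [2].
The resulting 9×27 matrix has rank 8, and its Smith normal form has invariant factors (1,1,1,1,1,1,1,1).

The boundary map ∂_2: C_2 → C_1 acts by ∂[p,q,r] = [q,r] − [p,r] + [p,q]. For instance
  ∂[5,6,7] = [6,7] − [5,7] + [5,6],
  ∂[0,4,7] = [4,7] − [0,7] + [0,4].
The resulting 27×18 matrix has rank 17, and its Smith normal form has invariant factors (1,1,1,1,1,1,1,1,1,1,1,1,1,1,1,1,1).

Reading off H_k = ker ∂_k / im ∂_{k+1}:

  H_1: rank ker ∂_1 − rank ∂_2 = (27 − 8) − 17 = 2, and the invariant factors of ∂_2 are all 1, so H_1 ≅ Z^2.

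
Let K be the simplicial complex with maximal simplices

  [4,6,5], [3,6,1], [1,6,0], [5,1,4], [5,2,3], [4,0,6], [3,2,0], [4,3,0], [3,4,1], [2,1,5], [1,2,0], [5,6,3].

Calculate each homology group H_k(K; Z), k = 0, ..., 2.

H_0 ≅ Z,  H_1 ≅ Z_2,  H_2 = 0.

Order the vertices as 0 < 1 < 2 < 3 < 4 < 5 < 6. Listing each simplex with vertices in this order, K has dimension 2 with simplices:

  0-simplices (7): [0], [1], [2], [3], [4], [5], [6]
  1-simplices (18): [0,1], [0,2], [0,3], [0,4], [0,6], [1,2], [1,3], [1,4], [1,5], [1,6], [2,3], [2,5], [3,4], [3,5], [3,6], [4,5], [4,6], [5,6]
  2-simplices (12): [0,1,2], [0,1,6], [0,2,3], [0,3,4], [0,4,6], [1,2,5], [1,3,4], [1,3,6], [1,4,5], [2,3,5], [3,5,6], [4,5,6]

so the chain groups are C_0 ≅ Z^7, C_1 ≅ Z^18, C_2 ≅ Z^12.

The boundary map ∂_1: C_1 → C_0 is given by ∂[p,q] = [q] − [p].
As a 7×18 matrix over Z this has rank 6, with invariant factors (1,1,1,1,1,1).

The boundary map ∂_2: C_2 → C_1 acts by ∂[p,q,r] = [q,r] − [p,r] + [p,q]. For instance
  ∂[1,3,4] = [3,4] − [1,4] + [1,3],
  ∂[0,1,2] = [1,2] − [0,2] + [0,1].
The 18×12 boundary matrix has rank 12 and Smith normal form diag(1,1,1,1,1,1,1,1,1,1,1,2).

Now H_k = ker ∂_k / im ∂_{k+1}, so:

  H_0: rank C_0 − rank ∂_1 = 7 − 6 = 1, and the invariant factors of ∂_1 are all 1, so H_0 ≅ Z.
  H_1: rank ker ∂_1 − rank ∂_2 = (18 − 6) − 12 = 0, and ∂_2 has invariant factor 2 > 1, so H_1 ≅ Z_2.
  H_2: rank ker ∂_2 − rank ∂_3 = (12 − 12) − 0 = 0, and there is no ∂_3, so H_2 ≅ 0.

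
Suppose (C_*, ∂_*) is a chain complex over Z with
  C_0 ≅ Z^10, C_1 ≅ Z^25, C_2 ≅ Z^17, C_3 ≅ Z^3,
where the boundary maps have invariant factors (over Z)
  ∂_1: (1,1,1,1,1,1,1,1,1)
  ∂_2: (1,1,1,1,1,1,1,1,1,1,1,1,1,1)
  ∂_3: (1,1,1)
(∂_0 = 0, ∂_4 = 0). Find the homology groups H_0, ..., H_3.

H_0: b_0 = 10 − 0 − 9 = 1; torsion from ∂_1 factors > 1: none. So H_0 ≅ Z.
H_1: b_1 = 25 − 9 − 14 = 2; torsion from ∂_2 factors > 1: none. So H_1 ≅ Z^2.
H_2: b_2 = 17 − 14 − 3 = 0; torsion from ∂_3 factors > 1: none. So H_2 ≅ 0.
H_3: b_3 = 3 − 3 − 0 = 0; torsion from ∂_4 factors > 1: none. So H_3 ≅ 0.

H_0 ≅ Z,  H_1 ≅ Z^2,  H_2 = 0,  H_3 = 0.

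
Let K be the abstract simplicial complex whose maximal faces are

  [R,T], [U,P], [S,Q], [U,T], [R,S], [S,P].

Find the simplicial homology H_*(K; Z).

H_0 = Z,  H_1 = Z.

Take the total order P < Q < R < S < T < U on the vertex set. Then K (dimension 1) consists of the simplices:

  0-simplices (6): P, Q, R, S, T, U
  1-simplices (6): PS, PU, QS, RS, RT, TU

giving chain groups C_0 ≅ Z^6, C_1 ≅ Z^6.

∂_1: C_1 → C_0 is given by ∂[p,q] = [q] − [p].
This gives a 6×6 integer matrix of rank 5; reducing to Smith normal form yields diagonal entries (1,1,1,1,1).

Computing H_k = (kernel of ∂_k) / (image of ∂_{k+1}):

  H_0: rank C_0 − rank ∂_1 = 6 − 5 = 1, and the invariant factors of ∂_1 are all 1, so H_0 ≅ Z.
  H_1: rank ker ∂_1 − rank ∂_2 = (6 − 5) − 0 = 1, and there is no ∂_2, so H_1 ≅ Z.

As a check, the Euler characteristic is 6 − 6 = 0, which agrees with 1 − 1 = 0.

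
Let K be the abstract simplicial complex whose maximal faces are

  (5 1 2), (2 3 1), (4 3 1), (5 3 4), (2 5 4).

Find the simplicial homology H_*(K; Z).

H_0 ≅ Z,  H_1 ≅ Z,  H_2 = 0.

We work with the vertex ordering 1 < 2 < 3 < 4 < 5. The simplices of K, each written with vertices in increasing order, are:

  0-simplices (5): [1], [2], [3], [4], [5]
  1-simplices (10): [1,2], [1,3], [1,4], [1,5], [2,3], [2,4], [2,5], [3,4], [3,5], [4,5]
  2-simplices (5): [1,2,3], [1,2,5], [1,3,4], [2,4,5], [3,4,5]

so the chain groups are C_0 ≅ Z^5, C_1 ≅ Z^10, C_2 ≅ Z^5.

Boundary ∂_1: C_1 → C_0 is given by ∂[p,q] = [q] − [p]. For instance
  ∂[1,2] = [2] − [1].
As a 5×10 matrix over Z this has rank 4, with invariant factors (1,1,1,1).

Boundary ∂_2: C_2 → C_1 maps a triangle to the signed sum of its edges. For instance
  ∂[2,4,5] = [4,5] − [2,5] + [2,4],
  ∂[1,2,5] = [2,5] − [1,5] + [1,2].
This gives a 10×5 integer matrix of rank 5; reducing to Smith normal form yields diagonal entries (1,1,1,1,1).

From H_k ≅ ker(∂_k) / im(∂_{k+1}) we obtain:

  H_0: rank C_0 − rank ∂_1 = 5 − 4 = 1, and the invariant factors of ∂_1 are all 1, so H_0 = Z.
  H_1: rank ker ∂_1 − rank ∂_2 = (10 − 4) − 5 = 1, and the invariant factors of ∂_2 are all 1, so H_1 = Z.
  H_2: rank ker ∂_2 − rank ∂_3 = (5 − 5) − 0 = 0, and there is no ∂_3, so H_2 = 0.

(K is a triangulation of the Möbius band.)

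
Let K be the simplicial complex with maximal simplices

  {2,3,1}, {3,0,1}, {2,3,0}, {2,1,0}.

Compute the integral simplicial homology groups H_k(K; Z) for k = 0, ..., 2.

H_0 ≅ Z,  H_1 = 0,  H_2 ≅ Z.

Order the vertices as 0 < 1 < 2 < 3. Listing each simplex with vertices in this order, K has dimension 2 with simplices:

  0-simplices (4): [0], [1], [2], [3]
  1-simplices (6): [0,1], [0,2], [0,3], [1,2], [1,3], [2,3]
  2-simplices (4): [0,1,2], [0,1,3], [0,2,3], [1,2,3]

Hence C_0 ≅ Z^4, C_1 ≅ Z^6, C_2 ≅ Z^4.

The boundary map ∂_1: C_1 → C_0 is given by ∂[p,q] = [q] − [p]. For instance
  ∂[0,1] = [1] − [0].
This gives a 4×6 integer matrix of rank 3; reducing to Smith normal form yields diagonal entries (1,1,1).

The boundary map ∂_2: C_2 → C_1 maps a triangle to the signed sum of its edges. For instance
  ∂[0,1,2] = [1,2] − [0,2] + [0,1],
  ∂[0,1,3] = [1,3] − [0,3] + [0,1].
As a 6×4 matrix over Z this has rank 3, with invariant factors (1,1,1).

Reading off H_k = ker ∂_k / im ∂_{k+1}:

  H_0: rank C_0 − rank ∂_1 = 4 − 3 = 1, and the invariant factors of ∂_1 are all 1, so H_0 ≅ Z.
  H_1: rank ker ∂_1 − rank ∂_2 = (6 − 3) − 3 = 0, and the invariant factors of ∂_2 are all 1, so H_1 ≅ 0.
  H_2: rank ker ∂_2 − rank ∂_3 = (4 − 3) − 0 = 1, and there is no ∂_3, so H_2 ≅ Z.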